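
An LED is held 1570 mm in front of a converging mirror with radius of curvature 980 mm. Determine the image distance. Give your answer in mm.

712 mm

f = R/2 = 980/2 = 490.0 mm.
Mirror equation: 1/d_i = 1/f − 1/d_o = 1/(490.0) − 1/(1570) = 0.002041 − 0.0006369 = 0.001404, so d_i = 712 mm.
The image is real, inverted and reduced, in front of the mirror.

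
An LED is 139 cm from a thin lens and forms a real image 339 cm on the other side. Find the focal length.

f = 98.6 cm (converging)

Real image ⇒ d_i = +339 cm.
1/f = 1/d_o + 1/d_i = 1/(139) + 1/(339) = 0.01014, so f = 98.6 cm.
Since f is positive, the thin lens is converging.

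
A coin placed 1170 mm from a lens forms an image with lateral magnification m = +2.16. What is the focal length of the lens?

m = −d_i/d_o ⇒ d_i = −m·d_o = −(+2.16)·(1170) = -2527 mm.
1/f = 1/d_o + 1/d_i = 1/(1170) + 1/(-2527) = 0.0004590, so f = 2180 mm.
Since f is positive, the lens is converging.

f = 2180 mm (converging)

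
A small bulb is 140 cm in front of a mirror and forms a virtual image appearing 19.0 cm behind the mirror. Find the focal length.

Virtual image ⇒ d_i = −19.0 cm.
1/f = 1/d_o + 1/d_i = 1/(140) + 1/(-19.0) = -0.04549, so f = -22.0 cm.
Since f is negative, the mirror is convex.

f = -22.0 cm (convex)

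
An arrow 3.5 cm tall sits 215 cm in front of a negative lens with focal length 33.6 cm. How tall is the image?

For a negative lens, f = -33.6 cm.
1/d_i = 1/f − 1/d_o = 1/(-33.60) − 1/(215) = -0.03441, so d_i = -29.06 cm.
m = −d_i/d_o = +0.1352.
|h_i| = |m|·h_o = 0.1352 × 3.5 = 0.473 cm. The image is virtual, upright and reduced, on the same side as the object.

0.473 cm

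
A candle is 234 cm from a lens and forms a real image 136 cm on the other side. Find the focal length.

Real image ⇒ d_i = +136 cm.
1/f = 1/d_o + 1/d_i = 1/(234) + 1/(136) = 0.01163, so f = 86.0 cm.
Since f is positive, the lens is converging.

f = 86.0 cm (converging)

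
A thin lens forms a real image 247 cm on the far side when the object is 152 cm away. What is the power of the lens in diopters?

P = +1.06 D

d_i = +247 cm.
1/f = 1/d_o + 1/d_i = 1/(152) + 1/(247) = 0.01063 cm⁻¹.
f = 94.10 cm = 0.9410 m, so P = 1/f = +1.06 D.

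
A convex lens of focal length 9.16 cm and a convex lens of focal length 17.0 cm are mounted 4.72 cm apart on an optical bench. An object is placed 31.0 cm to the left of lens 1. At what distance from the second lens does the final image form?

5.57 cm

Lens 1: 1/d_i1 = 1/f₁ − 1/d_o1 = 1/(9.16) − 1/(31.0) = 0.07691, so d_i1 = 13.00 cm.
The intermediate image is 13.00 cm to the right of lens 1, which lies 8.280 cm to the right of lens 2 — a virtual object — so d_o2 = −8.280 cm.
Lens 2: 1/d_i2 = 1/f₂ − 1/d_o2 = 1/(17.0) − 1/(-8.280) = 0.1796, so d_i2 = 5.57 cm.
The final image is real, 5.57 cm to the right of lens 2 (overall magnification ≈ -0.28).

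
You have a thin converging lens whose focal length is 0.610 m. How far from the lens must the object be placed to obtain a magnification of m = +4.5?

0.474 m

m = −d_i/d_o ⇒ d_i = −m·d_o.
1/f = 1/d_o + 1/d_i = 1/d_o − 1/(m·d_o) = (1 − 1/m)/d_o, so d_o = f(1 − 1/m) = (0.6100)(1 − 1/(+4.5)) = 0.474 m.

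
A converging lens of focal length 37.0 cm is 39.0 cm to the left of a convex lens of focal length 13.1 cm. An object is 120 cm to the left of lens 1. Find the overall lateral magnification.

Lens 1: 1/d_i1 = 1/(37.0) − 1/(120) = 0.01869, so d_i1 = 53.49 cm; m₁ = −d_i1/d_o1 = -0.4458.
d_o2 = 39.0 − (53.49) = -14.49 cm (virtual object).
Lens 2: 1/d_i2 = 1/(13.1) − 1/(-14.49) = 0.1453, so d_i2 = 6.880 cm; m₂ = −d_i2/d_o2 = +0.4748.
m = m₁·m₂ = (-0.4458)(+0.4748) = -0.212.

m = -0.212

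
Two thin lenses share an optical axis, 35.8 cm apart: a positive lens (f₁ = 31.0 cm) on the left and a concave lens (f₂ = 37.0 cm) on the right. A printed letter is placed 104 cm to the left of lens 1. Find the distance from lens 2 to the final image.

Lens 1: 1/d_i1 = 1/f₁ − 1/d_o1 = 1/(31.0) − 1/(104) = 0.02264, so d_i1 = 44.16 cm.
The intermediate image is 44.16 cm to the right of lens 1, which lies 8.360 cm to the right of lens 2 — a virtual object — so d_o2 = −8.360 cm.
Lens 2 is diverging, so f₂ = −37.0 cm.
Lens 2: 1/d_i2 = 1/f₂ − 1/d_o2 = 1/(-37.0) − 1/(-8.360) = 0.09259, so d_i2 = 10.8 cm.
The final image is real, 10.8 cm to the right of lens 2 (overall magnification ≈ -0.55).

10.8 cm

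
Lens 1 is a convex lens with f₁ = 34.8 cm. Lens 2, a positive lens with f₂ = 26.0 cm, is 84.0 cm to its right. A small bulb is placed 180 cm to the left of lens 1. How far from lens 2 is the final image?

71.5 cm

Lens 1: 1/d_i1 = 1/f₁ − 1/d_o1 = 1/(34.8) − 1/(180) = 0.02318, so d_i1 = 43.14 cm.
The intermediate image is 43.14 cm to the right of lens 1, which is 84.0 − (43.14) = 40.86 cm to the left of lens 2, so d_o2 = +40.86 cm.
Lens 2: 1/d_i2 = 1/f₂ − 1/d_o2 = 1/(26.0) − 1/(40.86) = 0.01399, so d_i2 = 71.5 cm.
The final image is real, 71.5 cm to the right of lens 2 (overall magnification ≈ 0.42).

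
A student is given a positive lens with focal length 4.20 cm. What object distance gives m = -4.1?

m = −d_i/d_o ⇒ d_i = −m·d_o.
1/f = 1/d_o + 1/d_i = 1/d_o − 1/(m·d_o) = (1 − 1/m)/d_o, so d_o = f(1 − 1/m) = (4.200)(1 − 1/(-4.1)) = 5.22 cm.

5.22 cm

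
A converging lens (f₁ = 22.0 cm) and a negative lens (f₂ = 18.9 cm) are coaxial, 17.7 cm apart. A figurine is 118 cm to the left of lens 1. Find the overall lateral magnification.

Lens 1: 1/d_i1 = 1/(22.0) − 1/(118) = 0.03698, so d_i1 = 27.04 cm; m₁ = −d_i1/d_o1 = -0.2292.
d_o2 = 17.7 − (27.04) = -9.340 cm (virtual object).
f₂ = −18.9 cm (diverging).
Lens 2: 1/d_i2 = 1/(-18.9) − 1/(-9.340) = 0.05416, so d_i2 = 18.47 cm; m₂ = −d_i2/d_o2 = +1.977.
m = m₁·m₂ = (-0.2292)(+1.977) = -0.453.

m = -0.453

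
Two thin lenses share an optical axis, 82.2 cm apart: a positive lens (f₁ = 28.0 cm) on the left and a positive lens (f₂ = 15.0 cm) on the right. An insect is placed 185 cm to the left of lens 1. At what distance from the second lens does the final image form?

Lens 1: 1/d_i1 = 1/f₁ − 1/d_o1 = 1/(28.0) − 1/(185) = 0.03031, so d_i1 = 32.99 cm.
The intermediate image is 32.99 cm to the right of lens 1, which is 82.2 − (32.99) = 49.21 cm to the left of lens 2, so d_o2 = +49.21 cm.
Lens 2: 1/d_i2 = 1/f₂ − 1/d_o2 = 1/(15.0) − 1/(49.21) = 0.04635, so d_i2 = 21.6 cm.
The final image is real, 21.6 cm to the right of lens 2 (overall magnification ≈ 0.078).

21.6 cm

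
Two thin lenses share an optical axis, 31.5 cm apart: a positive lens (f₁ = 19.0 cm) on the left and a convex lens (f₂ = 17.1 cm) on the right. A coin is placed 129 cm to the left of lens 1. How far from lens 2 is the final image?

20.0 cm

Lens 1: 1/d_i1 = 1/f₁ − 1/d_o1 = 1/(19.0) − 1/(129) = 0.04488, so d_i1 = 22.28 cm.
The intermediate image is 22.28 cm to the right of lens 1, which is 31.5 − (22.28) = 9.220 cm to the left of lens 2, so d_o2 = +9.220 cm.
Lens 2: 1/d_i2 = 1/f₂ − 1/d_o2 = 1/(17.1) − 1/(9.220) = -0.04998, so d_i2 = -20.0 cm.
The final image is virtual, 20.0 cm to the left of lens 2 (overall magnification ≈ -0.37).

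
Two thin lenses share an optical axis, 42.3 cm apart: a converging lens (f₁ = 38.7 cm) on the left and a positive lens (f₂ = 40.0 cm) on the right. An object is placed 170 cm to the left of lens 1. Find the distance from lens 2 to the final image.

6.53 cm

Lens 1: 1/d_i1 = 1/f₁ − 1/d_o1 = 1/(38.7) − 1/(170) = 0.01996, so d_i1 = 50.11 cm.
The intermediate image is 50.11 cm to the right of lens 1, which lies 7.810 cm to the right of lens 2 — a virtual object — so d_o2 = −7.810 cm.
Lens 2: 1/d_i2 = 1/f₂ − 1/d_o2 = 1/(40.0) − 1/(-7.810) = 0.1530, so d_i2 = 6.53 cm.
The final image is real, 6.53 cm to the right of lens 2 (overall magnification ≈ -0.25).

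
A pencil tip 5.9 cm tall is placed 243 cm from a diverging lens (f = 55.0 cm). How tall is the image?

For a diverging lens, f = -55.0 cm.
1/d_i = 1/f − 1/d_o = 1/(-55.00) − 1/(243) = -0.02230, so d_i = -44.85 cm.
m = −d_i/d_o = +0.1846.
|h_i| = |m|·h_o = 0.1846 × 5.9 = 1.09 cm. The image is virtual, upright and reduced, on the same side as the object.

1.09 cm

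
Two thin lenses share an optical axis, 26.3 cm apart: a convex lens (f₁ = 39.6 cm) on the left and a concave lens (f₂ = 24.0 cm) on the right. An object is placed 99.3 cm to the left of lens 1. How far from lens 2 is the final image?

61.0 cm

Lens 1: 1/d_i1 = 1/f₁ − 1/d_o1 = 1/(39.6) − 1/(99.3) = 0.01518, so d_i1 = 65.87 cm.
The intermediate image is 65.87 cm to the right of lens 1, which lies 39.57 cm to the right of lens 2 — a virtual object — so d_o2 = −39.57 cm.
Lens 2 is diverging, so f₂ = −24.0 cm.
Lens 2: 1/d_i2 = 1/f₂ − 1/d_o2 = 1/(-24.0) − 1/(-39.57) = -0.01639, so d_i2 = -61.0 cm.
The final image is virtual, 61.0 cm to the left of lens 2 (overall magnification ≈ 1.0).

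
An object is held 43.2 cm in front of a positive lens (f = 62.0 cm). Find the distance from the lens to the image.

Thin-lens equation: 1/d_i = 1/f − 1/d_o = 1/(62.00) − 1/(43.2) = 0.01613 − 0.02315 = -0.007019, so d_i = -142 cm.
The image is virtual, upright and enlarged, on the same side as the object.

142 cm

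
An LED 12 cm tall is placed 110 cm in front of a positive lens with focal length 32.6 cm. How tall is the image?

1/d_i = 1/f − 1/d_o = 1/(32.60) − 1/(110) = 0.02158, so d_i = 46.33 cm.
m = −d_i/d_o = -0.4212.
|h_i| = |m|·h_o = 0.4212 × 12 = 5.05 cm. The image is real, inverted and reduced, on the far side of the lens.

5.05 cm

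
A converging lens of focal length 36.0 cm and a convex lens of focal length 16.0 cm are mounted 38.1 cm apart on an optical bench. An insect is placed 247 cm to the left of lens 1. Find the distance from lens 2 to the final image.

Lens 1: 1/d_i1 = 1/f₁ − 1/d_o1 = 1/(36.0) − 1/(247) = 0.02373, so d_i1 = 42.14 cm.
The intermediate image is 42.14 cm to the right of lens 1, which lies 4.040 cm to the right of lens 2 — a virtual object — so d_o2 = −4.040 cm.
Lens 2: 1/d_i2 = 1/f₂ − 1/d_o2 = 1/(16.0) − 1/(-4.040) = 0.3100, so d_i2 = 3.23 cm.
The final image is real, 3.23 cm to the right of lens 2 (overall magnification ≈ -0.14).

3.23 cm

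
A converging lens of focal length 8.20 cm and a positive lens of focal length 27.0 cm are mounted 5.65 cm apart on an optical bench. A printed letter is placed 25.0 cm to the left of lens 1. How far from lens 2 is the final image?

5.27 cm

Lens 1: 1/d_i1 = 1/f₁ − 1/d_o1 = 1/(8.20) − 1/(25.0) = 0.08195, so d_i1 = 12.20 cm.
The intermediate image is 12.20 cm to the right of lens 1, which lies 6.550 cm to the right of lens 2 — a virtual object — so d_o2 = −6.550 cm.
Lens 2: 1/d_i2 = 1/f₂ − 1/d_o2 = 1/(27.0) − 1/(-6.550) = 0.1897, so d_i2 = 5.27 cm.
The final image is real, 5.27 cm to the right of lens 2 (overall magnification ≈ -0.39).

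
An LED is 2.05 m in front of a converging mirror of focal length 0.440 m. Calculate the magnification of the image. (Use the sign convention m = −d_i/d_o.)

m = -0.273

1/d_i = 1/f − 1/d_o = 1/(0.4400) − 1/(2.05) = 1.785, so d_i = 0.5602 m.
m = −d_i/d_o = −(0.5602)/(2.05) = -0.273.
The image is real, inverted and reduced, in front of the mirror.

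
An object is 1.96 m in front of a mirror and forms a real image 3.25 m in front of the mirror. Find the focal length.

Real image ⇒ d_i = +3.25 m.
1/f = 1/d_o + 1/d_i = 1/(1.96) + 1/(3.25) = 0.8179, so f = 1.22 m.
Since f is positive, the mirror is concave.

f = 1.22 m (concave)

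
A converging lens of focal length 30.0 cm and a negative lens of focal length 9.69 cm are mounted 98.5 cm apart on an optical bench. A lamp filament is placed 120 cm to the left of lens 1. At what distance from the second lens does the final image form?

Lens 1: 1/d_i1 = 1/f₁ − 1/d_o1 = 1/(30.0) − 1/(120) = 0.02500, so d_i1 = 40.00 cm.
The intermediate image is 40.00 cm to the right of lens 1, which is 98.5 − (40.00) = 58.50 cm to the left of lens 2, so d_o2 = +58.50 cm.
Lens 2 is diverging, so f₂ = −9.69 cm.
Lens 2: 1/d_i2 = 1/f₂ − 1/d_o2 = 1/(-9.69) − 1/(58.50) = -0.1203, so d_i2 = -8.31 cm.
The final image is virtual, 8.31 cm to the left of lens 2 (overall magnification ≈ -0.047).

8.31 cm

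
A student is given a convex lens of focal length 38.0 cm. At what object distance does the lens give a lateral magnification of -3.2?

49.9 cm

m = −d_i/d_o ⇒ d_i = −m·d_o.
1/f = 1/d_o + 1/d_i = 1/d_o − 1/(m·d_o) = (1 − 1/m)/d_o, so d_o = f(1 − 1/m) = (38.00)(1 − 1/(-3.2)) = 49.9 cm.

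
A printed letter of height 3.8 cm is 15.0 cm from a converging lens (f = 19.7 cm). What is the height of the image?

15.9 cm

1/d_i = 1/f − 1/d_o = 1/(19.70) − 1/(15.0) = -0.01591, so d_i = -62.87 cm.
m = −d_i/d_o = +4.191.
|h_i| = |m|·h_o = 4.191 × 3.8 = 15.9 cm. The image is virtual, upright and enlarged, on the same side as the object.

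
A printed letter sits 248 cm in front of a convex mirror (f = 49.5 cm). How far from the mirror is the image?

For a convex mirror, f = -49.5 cm.
Mirror equation: 1/d_i = 1/f − 1/d_o = 1/(-49.50) − 1/(248) = -0.02020 − 0.004032 = -0.02423, so d_i = -41.3 cm.
The image is virtual, upright and reduced, behind the mirror.

41.3 cm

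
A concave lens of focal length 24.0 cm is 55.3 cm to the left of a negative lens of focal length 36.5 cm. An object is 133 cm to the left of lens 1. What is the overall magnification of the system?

m = +0.0498

f₁ = −24.0 cm (diverging).
Lens 1: 1/d_i1 = 1/(-24.0) − 1/(133) = -0.04919, so d_i1 = -20.33 cm; m₁ = −d_i1/d_o1 = +0.1529.
d_o2 = 55.3 − (-20.33) = 75.63 cm.
f₂ = −36.5 cm (diverging).
Lens 2: 1/d_i2 = 1/(-36.5) − 1/(75.63) = -0.04062, so d_i2 = -24.62 cm; m₂ = −d_i2/d_o2 = +0.3255.
m = m₁·m₂ = (+0.1529)(+0.3255) = +0.0498.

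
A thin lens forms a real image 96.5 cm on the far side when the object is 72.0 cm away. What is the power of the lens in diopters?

d_i = +96.5 cm.
1/f = 1/d_o + 1/d_i = 1/(72.0) + 1/(96.5) = 0.02425 cm⁻¹.
f = 41.23 cm = 0.4123 m, so P = 1/f = +2.43 D.

P = +2.43 D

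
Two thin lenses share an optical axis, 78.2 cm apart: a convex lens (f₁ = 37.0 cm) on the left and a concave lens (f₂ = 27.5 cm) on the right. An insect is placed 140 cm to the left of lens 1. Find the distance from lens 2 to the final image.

13.9 cm

Lens 1: 1/d_i1 = 1/f₁ − 1/d_o1 = 1/(37.0) − 1/(140) = 0.01988, so d_i1 = 50.29 cm.
The intermediate image is 50.29 cm to the right of lens 1, which is 78.2 − (50.29) = 27.91 cm to the left of lens 2, so d_o2 = +27.91 cm.
Lens 2 is diverging, so f₂ = −27.5 cm.
Lens 2: 1/d_i2 = 1/f₂ − 1/d_o2 = 1/(-27.5) − 1/(27.91) = -0.07219, so d_i2 = -13.9 cm.
The final image is virtual, 13.9 cm to the left of lens 2 (overall magnification ≈ -0.18).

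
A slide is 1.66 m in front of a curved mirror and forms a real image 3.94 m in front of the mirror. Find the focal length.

f = 1.17 m (concave)

Real image ⇒ d_i = +3.94 m.
1/f = 1/d_o + 1/d_i = 1/(1.66) + 1/(3.94) = 0.8562, so f = 1.17 m.
Since f is positive, the curved mirror is concave.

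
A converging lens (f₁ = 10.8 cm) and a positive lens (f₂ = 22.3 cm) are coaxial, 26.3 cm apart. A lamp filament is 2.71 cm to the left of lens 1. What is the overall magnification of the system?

m = -3.91

Lens 1: 1/d_i1 = 1/(10.8) − 1/(2.71) = -0.2764, so d_i1 = -3.618 cm; m₁ = −d_i1/d_o1 = +1.335.
d_o2 = 26.3 − (-3.618) = 29.92 cm.
Lens 2: 1/d_i2 = 1/(22.3) − 1/(29.92) = 0.01142, so d_i2 = 87.56 cm; m₂ = −d_i2/d_o2 = -2.927.
m = m₁·m₂ = (+1.335)(-2.927) = -3.91.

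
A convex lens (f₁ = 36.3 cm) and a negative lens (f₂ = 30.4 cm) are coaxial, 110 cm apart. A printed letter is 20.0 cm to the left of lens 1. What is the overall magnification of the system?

Lens 1: 1/d_i1 = 1/(36.3) − 1/(20.0) = -0.02245, so d_i1 = -44.54 cm; m₁ = −d_i1/d_o1 = +2.227.
d_o2 = 110 − (-44.54) = 154.5 cm.
f₂ = −30.4 cm (diverging).
Lens 2: 1/d_i2 = 1/(-30.4) − 1/(154.5) = -0.03937, so d_i2 = -25.40 cm; m₂ = −d_i2/d_o2 = +0.1644.
m = m₁·m₂ = (+2.227)(+0.1644) = +0.366.

m = +0.366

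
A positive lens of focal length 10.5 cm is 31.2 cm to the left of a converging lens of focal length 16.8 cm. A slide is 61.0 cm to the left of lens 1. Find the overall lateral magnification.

m = +2.03

Lens 1: 1/d_i1 = 1/(10.5) − 1/(61.0) = 0.07884, so d_i1 = 12.68 cm; m₁ = −d_i1/d_o1 = -0.2079.
d_o2 = 31.2 − (12.68) = 18.52 cm.
Lens 2: 1/d_i2 = 1/(16.8) − 1/(18.52) = 0.005528, so d_i2 = 180.9 cm; m₂ = −d_i2/d_o2 = -9.767.
m = m₁·m₂ = (-0.2079)(-9.767) = +2.03.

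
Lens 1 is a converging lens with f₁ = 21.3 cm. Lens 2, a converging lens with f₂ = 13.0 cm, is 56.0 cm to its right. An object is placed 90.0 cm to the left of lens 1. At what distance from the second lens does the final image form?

24.2 cm

Lens 1: 1/d_i1 = 1/f₁ − 1/d_o1 = 1/(21.3) − 1/(90.0) = 0.03584, so d_i1 = 27.90 cm.
The intermediate image is 27.90 cm to the right of lens 1, which is 56.0 − (27.90) = 28.10 cm to the left of lens 2, so d_o2 = +28.10 cm.
Lens 2: 1/d_i2 = 1/f₂ − 1/d_o2 = 1/(13.0) − 1/(28.10) = 0.04134, so d_i2 = 24.2 cm.
The final image is real, 24.2 cm to the right of lens 2 (overall magnification ≈ 0.27).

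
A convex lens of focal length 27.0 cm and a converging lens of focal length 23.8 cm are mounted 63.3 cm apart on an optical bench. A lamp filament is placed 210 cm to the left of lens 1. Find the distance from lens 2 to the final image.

Lens 1: 1/d_i1 = 1/f₁ − 1/d_o1 = 1/(27.0) − 1/(210) = 0.03228, so d_i1 = 30.98 cm.
The intermediate image is 30.98 cm to the right of lens 1, which is 63.3 − (30.98) = 32.32 cm to the left of lens 2, so d_o2 = +32.32 cm.
Lens 2: 1/d_i2 = 1/f₂ − 1/d_o2 = 1/(23.8) − 1/(32.32) = 0.01108, so d_i2 = 90.3 cm.
The final image is real, 90.3 cm to the right of lens 2 (overall magnification ≈ 0.41).

90.3 cm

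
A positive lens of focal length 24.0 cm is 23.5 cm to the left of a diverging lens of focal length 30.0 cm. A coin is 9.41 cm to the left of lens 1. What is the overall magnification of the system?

m = +0.715

Lens 1: 1/d_i1 = 1/(24.0) − 1/(9.41) = -0.06460, so d_i1 = -15.48 cm; m₁ = −d_i1/d_o1 = +1.645.
d_o2 = 23.5 − (-15.48) = 38.98 cm.
f₂ = −30.0 cm (diverging).
Lens 2: 1/d_i2 = 1/(-30.0) − 1/(38.98) = -0.05899, so d_i2 = -16.95 cm; m₂ = −d_i2/d_o2 = +0.4349.
m = m₁·m₂ = (+1.645)(+0.4349) = +0.715.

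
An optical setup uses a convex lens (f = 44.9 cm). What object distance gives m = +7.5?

m = −d_i/d_o ⇒ d_i = −m·d_o.
1/f = 1/d_o + 1/d_i = 1/d_o − 1/(m·d_o) = (1 − 1/m)/d_o, so d_o = f(1 − 1/m) = (44.90)(1 − 1/(+7.5)) = 38.9 cm.

38.9 cm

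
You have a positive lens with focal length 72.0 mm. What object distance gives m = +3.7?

52.5 mm

m = −d_i/d_o ⇒ d_i = −m·d_o.
1/f = 1/d_o + 1/d_i = 1/d_o − 1/(m·d_o) = (1 − 1/m)/d_o, so d_o = f(1 − 1/m) = (72.00)(1 − 1/(+3.7)) = 52.5 mm.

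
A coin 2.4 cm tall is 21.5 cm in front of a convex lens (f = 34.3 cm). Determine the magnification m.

1/d_i = 1/f − 1/d_o = 1/(34.30) − 1/(21.5) = -0.01736, so d_i = -57.61 cm.
m = −d_i/d_o = −(-57.61)/(21.5) = +2.68.
The image is virtual, upright and enlarged, on the same side as the object.

m = +2.68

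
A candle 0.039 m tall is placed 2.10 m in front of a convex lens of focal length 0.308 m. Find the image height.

0.00670 m

1/d_i = 1/f − 1/d_o = 1/(0.3080) − 1/(2.10) = 2.771, so d_i = 0.3609 m.
m = −d_i/d_o = -0.1719.
|h_i| = |m|·h_o = 0.1719 × 0.039 = 0.00670 m. The image is real, inverted and reduced, on the far side of the lens.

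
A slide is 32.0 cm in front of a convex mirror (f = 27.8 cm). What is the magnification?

For a convex mirror, f = -27.8 cm.
1/d_i = 1/f − 1/d_o = 1/(-27.80) − 1/(32.0) = -0.06722, so d_i = -14.88 cm.
m = −d_i/d_o = −(-14.88)/(32.0) = +0.465.
The image is virtual, upright and reduced, behind the mirror.

m = +0.465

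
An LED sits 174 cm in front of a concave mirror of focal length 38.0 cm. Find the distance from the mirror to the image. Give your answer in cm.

Mirror equation: 1/s_i = 1/f − 1/s_o = 1/(38.00) − 1/(174) = 0.02632 − 0.005747 = 0.02057, so s_i = 48.6 cm.
The image is real, inverted and reduced, in front of the mirror.

48.6 cm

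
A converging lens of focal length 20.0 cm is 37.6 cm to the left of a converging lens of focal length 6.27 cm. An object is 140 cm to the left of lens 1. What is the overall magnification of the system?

Lens 1: 1/d_i1 = 1/(20.0) − 1/(140) = 0.04286, so d_i1 = 23.33 cm; m₁ = −d_i1/d_o1 = -0.1666.
d_o2 = 37.6 − (23.33) = 14.27 cm.
Lens 2: 1/d_i2 = 1/(6.27) − 1/(14.27) = 0.08941, so d_i2 = 11.18 cm; m₂ = −d_i2/d_o2 = -0.7837.
m = m₁·m₂ = (-0.1666)(-0.7837) = +0.131.

m = +0.131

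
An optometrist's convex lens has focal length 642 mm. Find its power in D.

f = 64.2 cm = 0.642 m.
P = 1/f = 1/(0.642 m) = +1.56 D.

P = +1.56 D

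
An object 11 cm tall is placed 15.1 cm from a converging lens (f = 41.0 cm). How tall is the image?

1/d_i = 1/f − 1/d_o = 1/(41.00) − 1/(15.1) = -0.04183, so d_i = -23.90 cm.
m = −d_i/d_o = +1.583.
|h_i| = |m|·h_o = 1.583 × 11 = 17.4 cm. The image is virtual, upright and enlarged, on the same side as the object.

17.4 cm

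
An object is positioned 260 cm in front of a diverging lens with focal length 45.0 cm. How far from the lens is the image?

38.4 cm

For a diverging lens, f = -45.0 cm.
Lens equation: 1/d_i = 1/f − 1/d_o = 1/(-45.00) − 1/(260) = -0.02222 − 0.003846 = -0.02607, so d_i = -38.4 cm.
The image is virtual, upright and reduced, on the same side as the object.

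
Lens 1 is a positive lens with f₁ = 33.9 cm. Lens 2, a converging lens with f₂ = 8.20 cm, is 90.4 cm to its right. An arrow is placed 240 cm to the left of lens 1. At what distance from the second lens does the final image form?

Lens 1: 1/d_i1 = 1/f₁ − 1/d_o1 = 1/(33.9) − 1/(240) = 0.02533, so d_i1 = 39.48 cm.
The intermediate image is 39.48 cm to the right of lens 1, which is 90.4 − (39.48) = 50.92 cm to the left of lens 2, so d_o2 = +50.92 cm.
Lens 2: 1/d_i2 = 1/f₂ − 1/d_o2 = 1/(8.20) − 1/(50.92) = 0.1023, so d_i2 = 9.77 cm.
The final image is real, 9.77 cm to the right of lens 2 (overall magnification ≈ 0.032).

9.77 cm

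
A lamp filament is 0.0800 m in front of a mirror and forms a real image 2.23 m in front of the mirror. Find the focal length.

Real image ⇒ d_i = +2.23 m.
1/f = 1/d_o + 1/d_i = 1/(0.0800) + 1/(2.23) = 12.95, so f = 0.0772 m.
Since f is positive, the mirror is concave.

f = 0.0772 m (concave)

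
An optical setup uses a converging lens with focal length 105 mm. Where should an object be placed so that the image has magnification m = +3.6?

75.8 mm

m = −d_i/d_o ⇒ d_i = −m·d_o.
1/f = 1/d_o + 1/d_i = 1/d_o − 1/(m·d_o) = (1 − 1/m)/d_o, so d_o = f(1 − 1/m) = (105.0)(1 − 1/(+3.6)) = 75.8 mm.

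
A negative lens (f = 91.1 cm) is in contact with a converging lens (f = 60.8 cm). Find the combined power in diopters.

P₁ = 1/f₁ = 1/(-0.911 m) = -1.098 D; P₂ = 1/f₂ = 1/(0.608 m) = +1.645 D.
For thin lenses in contact, P = P₁ + P₂ = (-1.098) + (+1.645) = +0.547 D.

P = +0.547 D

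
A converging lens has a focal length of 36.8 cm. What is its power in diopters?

f = 36.8 cm = 0.368 m.
P = 1/f = 1/(0.368 m) = +2.72 D.

P = +2.72 D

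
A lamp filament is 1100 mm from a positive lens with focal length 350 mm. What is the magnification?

m = -0.467

1/d_i = 1/f − 1/d_o = 1/(350.0) − 1/(1100) = 0.001948, so d_i = 513.3 mm.
m = −d_i/d_o = −(513.3)/(1100) = -0.467.
The image is real, inverted and reduced, on the far side of the lens.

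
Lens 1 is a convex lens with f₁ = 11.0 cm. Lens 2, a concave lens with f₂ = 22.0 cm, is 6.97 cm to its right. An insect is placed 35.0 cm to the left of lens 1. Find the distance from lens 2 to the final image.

15.4 cm

Lens 1: 1/d_i1 = 1/f₁ − 1/d_o1 = 1/(11.0) − 1/(35.0) = 0.06234, so d_i1 = 16.04 cm.
The intermediate image is 16.04 cm to the right of lens 1, which lies 9.070 cm to the right of lens 2 — a virtual object — so d_o2 = −9.070 cm.
Lens 2 is diverging, so f₂ = −22.0 cm.
Lens 2: 1/d_i2 = 1/f₂ − 1/d_o2 = 1/(-22.0) − 1/(-9.070) = 0.06480, so d_i2 = 15.4 cm.
The final image is real, 15.4 cm to the right of lens 2 (overall magnification ≈ -0.78).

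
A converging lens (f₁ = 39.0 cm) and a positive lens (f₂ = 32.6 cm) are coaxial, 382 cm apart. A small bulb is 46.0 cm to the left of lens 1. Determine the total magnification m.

Lens 1: 1/d_i1 = 1/(39.0) − 1/(46.0) = 0.003902, so d_i1 = 256.3 cm; m₁ = −d_i1/d_o1 = -5.572.
d_o2 = 382 − (256.3) = 125.7 cm.
Lens 2: 1/d_i2 = 1/(32.6) − 1/(125.7) = 0.02272, so d_i2 = 44.02 cm; m₂ = −d_i2/d_o2 = -0.3502.
m = m₁·m₂ = (-5.572)(-0.3502) = +1.95.

m = +1.95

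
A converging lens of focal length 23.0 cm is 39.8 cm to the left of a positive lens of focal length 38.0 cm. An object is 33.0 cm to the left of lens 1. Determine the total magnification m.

Lens 1: 1/d_i1 = 1/(23.0) − 1/(33.0) = 0.01318, so d_i1 = 75.90 cm; m₁ = −d_i1/d_o1 = -2.300.
d_o2 = 39.8 − (75.90) = -36.10 cm (virtual object).
Lens 2: 1/d_i2 = 1/(38.0) − 1/(-36.10) = 0.05402, so d_i2 = 18.51 cm; m₂ = −d_i2/d_o2 = +0.5128.
m = m₁·m₂ = (-2.300)(+0.5128) = -1.18.

m = -1.18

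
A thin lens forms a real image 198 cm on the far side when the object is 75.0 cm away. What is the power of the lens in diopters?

P = +1.84 D

d_i = +198 cm.
1/f = 1/d_o + 1/d_i = 1/(75.0) + 1/(198) = 0.01838 cm⁻¹.
f = 54.40 cm = 0.5440 m, so P = 1/f = +1.84 D.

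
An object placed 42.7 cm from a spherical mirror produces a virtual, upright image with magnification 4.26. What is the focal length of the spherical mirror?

f = 55.8 cm (concave)

m = −d_i/d_o ⇒ d_i = −m·d_o = −(+4.26)·(42.7) = -181.9 cm.
1/f = 1/d_o + 1/d_i = 1/(42.7) + 1/(-181.9) = 0.01792, so f = 55.8 cm.
Since f is positive, the spherical mirror is concave.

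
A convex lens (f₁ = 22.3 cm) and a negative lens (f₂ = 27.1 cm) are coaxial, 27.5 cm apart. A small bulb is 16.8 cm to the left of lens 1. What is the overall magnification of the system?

m = +0.895

Lens 1: 1/d_i1 = 1/(22.3) − 1/(16.8) = -0.01468, so d_i1 = -68.12 cm; m₁ = −d_i1/d_o1 = +4.055.
d_o2 = 27.5 − (-68.12) = 95.62 cm.
f₂ = −27.1 cm (diverging).
Lens 2: 1/d_i2 = 1/(-27.1) − 1/(95.62) = -0.04736, so d_i2 = -21.12 cm; m₂ = −d_i2/d_o2 = +0.2208.
m = m₁·m₂ = (+4.055)(+0.2208) = +0.895.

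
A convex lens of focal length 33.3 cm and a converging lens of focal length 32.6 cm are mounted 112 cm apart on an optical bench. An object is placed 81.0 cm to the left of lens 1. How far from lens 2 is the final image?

Lens 1: 1/d_i1 = 1/f₁ − 1/d_o1 = 1/(33.3) − 1/(81.0) = 0.01768, so d_i1 = 56.55 cm.
The intermediate image is 56.55 cm to the right of lens 1, which is 112 − (56.55) = 55.45 cm to the left of lens 2, so d_o2 = +55.45 cm.
Lens 2: 1/d_i2 = 1/f₂ − 1/d_o2 = 1/(32.6) − 1/(55.45) = 0.01264, so d_i2 = 79.1 cm.
The final image is real, 79.1 cm to the right of lens 2 (overall magnification ≈ 1.00).

79.1 cm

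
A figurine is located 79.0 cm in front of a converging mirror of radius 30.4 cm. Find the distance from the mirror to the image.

f = R/2 = 30.4/2 = 15.20 cm.
Mirror equation: 1/d_i = 1/f − 1/d_o = 1/(15.20) − 1/(79.0) = 0.06579 − 0.01266 = 0.05313, so d_i = 18.8 cm.
The image is real, inverted and reduced, in front of the mirror.

18.8 cm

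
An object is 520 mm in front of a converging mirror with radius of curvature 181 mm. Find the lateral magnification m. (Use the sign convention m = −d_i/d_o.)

f = R/2 = 181/2 = 90.50 mm.
1/d_i = 1/f − 1/d_o = 1/(90.50) − 1/(520) = 0.009127, so d_i = 109.6 mm.
m = −d_i/d_o = −(109.6)/(520) = -0.211.
The image is real, inverted and reduced, in front of the mirror.

m = -0.211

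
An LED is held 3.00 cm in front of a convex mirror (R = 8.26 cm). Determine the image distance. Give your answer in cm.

1.74 cm

f = R/2 = 8.26/2 = 4.130 cm; for a convex mirror, f = -4.130 cm.
Mirror equation: 1/q = 1/f − 1/p = 1/(-4.130) − 1/(3.00) = -0.2421 − 0.3333 = -0.5755, so q = -1.74 cm.
The image is virtual, upright and reduced, behind the mirror.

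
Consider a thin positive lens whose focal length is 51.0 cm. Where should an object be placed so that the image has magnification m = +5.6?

m = −d_i/d_o ⇒ d_i = −m·d_o.
1/f = 1/d_o + 1/d_i = 1/d_o − 1/(m·d_o) = (1 − 1/m)/d_o, so d_o = f(1 − 1/m) = (51.00)(1 − 1/(+5.6)) = 41.9 cm.

41.9 cm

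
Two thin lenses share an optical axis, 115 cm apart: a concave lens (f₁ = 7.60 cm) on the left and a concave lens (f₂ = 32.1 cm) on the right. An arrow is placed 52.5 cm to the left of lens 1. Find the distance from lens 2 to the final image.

25.4 cm

Lens 1 is diverging, so f₁ = −7.60 cm.
Lens 1: 1/d_i1 = 1/f₁ − 1/d_o1 = 1/(-7.60) − 1/(52.5) = -0.1506, so d_i1 = -6.639 cm.
The intermediate image is 6.639 cm to the left of lens 1 (virtual), which is 115 − (-6.639) = 121.6 cm to the left of lens 2, so d_o2 = +121.6 cm.
Lens 2 is diverging, so f₂ = −32.1 cm.
Lens 2: 1/d_i2 = 1/f₂ − 1/d_o2 = 1/(-32.1) − 1/(121.6) = -0.03938, so d_i2 = -25.4 cm.
The final image is virtual, 25.4 cm to the left of lens 2 (overall magnification ≈ 0.026).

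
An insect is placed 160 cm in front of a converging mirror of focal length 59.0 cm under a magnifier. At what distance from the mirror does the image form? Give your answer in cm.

93.5 cm

Mirror equation: 1/q = 1/f − 1/p = 1/(59.00) − 1/(160) = 0.01695 − 0.006250 = 0.01070, so q = 93.5 cm.
The image is real, inverted and reduced, in front of the mirror.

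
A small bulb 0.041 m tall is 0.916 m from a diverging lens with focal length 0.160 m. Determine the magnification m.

m = +0.149

For a diverging lens, f = -0.160 m.
1/d_i = 1/f − 1/d_o = 1/(-0.1600) − 1/(0.916) = -7.342, so d_i = -0.1362 m.
m = −d_i/d_o = −(-0.1362)/(0.916) = +0.149.
The image is virtual, upright and reduced, on the same side as the object.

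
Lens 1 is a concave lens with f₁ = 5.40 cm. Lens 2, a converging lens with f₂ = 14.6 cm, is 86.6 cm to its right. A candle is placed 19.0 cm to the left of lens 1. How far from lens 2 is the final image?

Lens 1 is diverging, so f₁ = −5.40 cm.
Lens 1: 1/d_i1 = 1/f₁ − 1/d_o1 = 1/(-5.40) − 1/(19.0) = -0.2378, so d_i1 = -4.205 cm.
The intermediate image is 4.205 cm to the left of lens 1 (virtual), which is 86.6 − (-4.205) = 90.80 cm to the left of lens 2, so d_o2 = +90.80 cm.
Lens 2: 1/d_i2 = 1/f₂ − 1/d_o2 = 1/(14.6) − 1/(90.80) = 0.05748, so d_i2 = 17.4 cm.
The final image is real, 17.4 cm to the right of lens 2 (overall magnification ≈ -0.042).

17.4 cm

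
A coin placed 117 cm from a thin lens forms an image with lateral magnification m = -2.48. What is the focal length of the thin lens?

m = −d_i/d_o ⇒ d_i = −m·d_o = −(-2.48)·(117) = 290.2 cm.
1/f = 1/d_o + 1/d_i = 1/(117) + 1/(290.2) = 0.01199, so f = 83.4 cm.
Since f is positive, the thin lens is converging.

f = 83.4 cm (converging)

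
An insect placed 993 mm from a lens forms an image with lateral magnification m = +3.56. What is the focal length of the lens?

f = 1380 mm (converging)

m = −d_i/d_o ⇒ d_i = −m·d_o = −(+3.56)·(993) = -3535 mm.
1/f = 1/d_o + 1/d_i = 1/(993) + 1/(-3535) = 0.0007242, so f = 1380 mm.
Since f is positive, the lens is converging.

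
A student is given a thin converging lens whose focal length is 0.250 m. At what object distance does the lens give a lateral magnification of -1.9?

m = −d_i/d_o ⇒ d_i = −m·d_o.
1/f = 1/d_o + 1/d_i = 1/d_o − 1/(m·d_o) = (1 − 1/m)/d_o, so d_o = f(1 − 1/m) = (0.2500)(1 − 1/(-1.9)) = 0.382 m.

0.382 m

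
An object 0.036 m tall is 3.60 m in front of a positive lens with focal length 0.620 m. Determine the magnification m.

m = -0.208

1/d_i = 1/f − 1/d_o = 1/(0.6200) − 1/(3.60) = 1.335, so d_i = 0.7490 m.
m = −d_i/d_o = −(0.7490)/(3.60) = -0.208.
The image is real, inverted and reduced, on the far side of the lens.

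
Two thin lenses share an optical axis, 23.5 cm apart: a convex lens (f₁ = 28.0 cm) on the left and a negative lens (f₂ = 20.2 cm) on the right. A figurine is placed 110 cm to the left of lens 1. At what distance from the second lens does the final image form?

Lens 1: 1/d_i1 = 1/f₁ − 1/d_o1 = 1/(28.0) − 1/(110) = 0.02662, so d_i1 = 37.56 cm.
The intermediate image is 37.56 cm to the right of lens 1, which lies 14.06 cm to the right of lens 2 — a virtual object — so d_o2 = −14.06 cm.
Lens 2 is diverging, so f₂ = −20.2 cm.
Lens 2: 1/d_i2 = 1/f₂ − 1/d_o2 = 1/(-20.2) − 1/(-14.06) = 0.02162, so d_i2 = 46.3 cm.
The final image is real, 46.3 cm to the right of lens 2 (overall magnification ≈ -1.1).

46.3 cm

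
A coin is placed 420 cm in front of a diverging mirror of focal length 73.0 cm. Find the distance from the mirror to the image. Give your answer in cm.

62.2 cm

For a diverging mirror, f = -73.0 cm.
Mirror equation: 1/q = 1/f − 1/p = 1/(-73.00) − 1/(420) = -0.01370 − 0.002381 = -0.01608, so q = -62.2 cm.
The image is virtual, upright and reduced, behind the mirror.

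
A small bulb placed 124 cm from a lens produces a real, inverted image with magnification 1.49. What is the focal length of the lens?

f = 74.2 cm (converging)

m = −d_i/d_o ⇒ d_i = −m·d_o = −(-1.49)·(124) = 184.8 cm.
1/f = 1/d_o + 1/d_i = 1/(124) + 1/(184.8) = 0.01348, so f = 74.2 cm.
Since f is positive, the lens is converging.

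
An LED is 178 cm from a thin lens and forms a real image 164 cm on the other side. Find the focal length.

Real image ⇒ d_i = +164 cm.
1/f = 1/d_o + 1/d_i = 1/(178) + 1/(164) = 0.01172, so f = 85.4 cm.
Since f is positive, the thin lens is converging.

f = 85.4 cm (converging)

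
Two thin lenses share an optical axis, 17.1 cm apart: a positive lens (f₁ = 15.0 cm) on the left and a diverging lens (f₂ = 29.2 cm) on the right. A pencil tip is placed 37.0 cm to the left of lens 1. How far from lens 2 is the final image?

Lens 1: 1/d_i1 = 1/f₁ − 1/d_o1 = 1/(15.0) − 1/(37.0) = 0.03964, so d_i1 = 25.23 cm.
The intermediate image is 25.23 cm to the right of lens 1, which lies 8.130 cm to the right of lens 2 — a virtual object — so d_o2 = −8.130 cm.
Lens 2 is diverging, so f₂ = −29.2 cm.
Lens 2: 1/d_i2 = 1/f₂ − 1/d_o2 = 1/(-29.2) − 1/(-8.130) = 0.08875, so d_i2 = 11.3 cm.
The final image is real, 11.3 cm to the right of lens 2 (overall magnification ≈ -0.94).

11.3 cm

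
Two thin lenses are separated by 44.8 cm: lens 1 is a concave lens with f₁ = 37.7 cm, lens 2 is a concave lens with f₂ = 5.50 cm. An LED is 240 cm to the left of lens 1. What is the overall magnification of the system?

f₁ = −37.7 cm (diverging).
Lens 1: 1/d_i1 = 1/(-37.7) − 1/(240) = -0.03069, so d_i1 = -32.58 cm; m₁ = −d_i1/d_o1 = +0.1357.
d_o2 = 44.8 − (-32.58) = 77.38 cm.
f₂ = −5.50 cm (diverging).
Lens 2: 1/d_i2 = 1/(-5.50) − 1/(77.38) = -0.1947, so d_i2 = -5.135 cm; m₂ = −d_i2/d_o2 = +0.06636.
m = m₁·m₂ = (+0.1357)(+0.06636) = +0.00901.

m = +0.00901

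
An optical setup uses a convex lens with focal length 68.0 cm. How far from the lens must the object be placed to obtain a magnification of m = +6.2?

57.0 cm

m = −d_i/d_o ⇒ d_i = −m·d_o.
1/f = 1/d_o + 1/d_i = 1/d_o − 1/(m·d_o) = (1 − 1/m)/d_o, so d_o = f(1 − 1/m) = (68.00)(1 − 1/(+6.2)) = 57.0 cm.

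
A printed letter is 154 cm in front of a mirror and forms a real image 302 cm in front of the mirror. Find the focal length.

Real image ⇒ d_i = +302 cm.
1/f = 1/d_o + 1/d_i = 1/(154) + 1/(302) = 0.009805, so f = 102 cm.
Since f is positive, the mirror is concave.

f = 102 cm (concave)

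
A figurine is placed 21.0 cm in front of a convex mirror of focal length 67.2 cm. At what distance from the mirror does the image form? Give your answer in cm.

For a convex mirror, f = -67.2 cm.
Mirror equation: 1/s_i = 1/f − 1/s_o = 1/(-67.20) − 1/(21.0) = -0.01488 − 0.04762 = -0.06250, so s_i = -16.0 cm.
The image is virtual, upright and reduced, behind the mirror.

16.0 cm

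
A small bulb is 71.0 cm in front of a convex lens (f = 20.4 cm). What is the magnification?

m = -0.403

1/d_i = 1/f − 1/d_o = 1/(20.40) − 1/(71.0) = 0.03494, so d_i = 28.62 cm.
m = −d_i/d_o = −(28.62)/(71.0) = -0.403.
The image is real, inverted and reduced, on the far side of the lens.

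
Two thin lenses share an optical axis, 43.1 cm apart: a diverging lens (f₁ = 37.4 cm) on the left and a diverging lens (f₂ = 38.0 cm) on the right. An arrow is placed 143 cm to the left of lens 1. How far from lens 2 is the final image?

25.0 cm

Lens 1 is diverging, so f₁ = −37.4 cm.
Lens 1: 1/d_i1 = 1/f₁ − 1/d_o1 = 1/(-37.4) − 1/(143) = -0.03373, so d_i1 = -29.65 cm.
The intermediate image is 29.65 cm to the left of lens 1 (virtual), which is 43.1 − (-29.65) = 72.75 cm to the left of lens 2, so d_o2 = +72.75 cm.
Lens 2 is diverging, so f₂ = −38.0 cm.
Lens 2: 1/d_i2 = 1/f₂ − 1/d_o2 = 1/(-38.0) − 1/(72.75) = -0.04006, so d_i2 = -25.0 cm.
The final image is virtual, 25.0 cm to the left of lens 2 (overall magnification ≈ 0.071).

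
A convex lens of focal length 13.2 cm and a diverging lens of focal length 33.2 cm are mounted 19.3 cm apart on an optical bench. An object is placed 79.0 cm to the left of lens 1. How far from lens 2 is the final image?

3.13 cm

Lens 1: 1/d_i1 = 1/f₁ − 1/d_o1 = 1/(13.2) − 1/(79.0) = 0.06310, so d_i1 = 15.85 cm.
The intermediate image is 15.85 cm to the right of lens 1, which is 19.3 − (15.85) = 3.450 cm to the left of lens 2, so d_o2 = +3.450 cm.
Lens 2 is diverging, so f₂ = −33.2 cm.
Lens 2: 1/d_i2 = 1/f₂ − 1/d_o2 = 1/(-33.2) − 1/(3.450) = -0.3200, so d_i2 = -3.13 cm.
The final image is virtual, 3.13 cm to the left of lens 2 (overall magnification ≈ -0.18).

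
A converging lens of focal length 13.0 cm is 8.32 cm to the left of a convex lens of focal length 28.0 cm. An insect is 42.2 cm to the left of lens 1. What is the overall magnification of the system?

m = -0.324

Lens 1: 1/d_i1 = 1/(13.0) − 1/(42.2) = 0.05323, so d_i1 = 18.79 cm; m₁ = −d_i1/d_o1 = -0.4453.
d_o2 = 8.32 − (18.79) = -10.47 cm (virtual object).
Lens 2: 1/d_i2 = 1/(28.0) − 1/(-10.47) = 0.1312, so d_i2 = 7.620 cm; m₂ = −d_i2/d_o2 = +0.7278.
m = m₁·m₂ = (-0.4453)(+0.7278) = -0.324.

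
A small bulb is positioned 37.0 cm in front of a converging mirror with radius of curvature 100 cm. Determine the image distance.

142 cm

f = R/2 = 100/2 = 50.00 cm.
Mirror equation: 1/s_i = 1/f − 1/s_o = 1/(50.00) − 1/(37.0) = 0.02000 − 0.02703 = -0.007027, so s_i = -142 cm.
The image is virtual, upright and enlarged, behind the mirror.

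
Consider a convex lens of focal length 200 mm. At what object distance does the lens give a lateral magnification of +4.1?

m = −d_i/d_o ⇒ d_i = −m·d_o.
1/f = 1/d_o + 1/d_i = 1/d_o − 1/(m·d_o) = (1 − 1/m)/d_o, so d_o = f(1 − 1/m) = (200.0)(1 − 1/(+4.1)) = 151 mm.

151 mm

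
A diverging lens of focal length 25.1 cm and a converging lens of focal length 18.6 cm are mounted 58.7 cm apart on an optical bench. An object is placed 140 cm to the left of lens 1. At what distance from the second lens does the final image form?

Lens 1 is diverging, so f₁ = −25.1 cm.
Lens 1: 1/d_i1 = 1/f₁ − 1/d_o1 = 1/(-25.1) − 1/(140) = -0.04698, so d_i1 = -21.28 cm.
The intermediate image is 21.28 cm to the left of lens 1 (virtual), which is 58.7 − (-21.28) = 79.98 cm to the left of lens 2, so d_o2 = +79.98 cm.
Lens 2: 1/d_i2 = 1/f₂ − 1/d_o2 = 1/(18.6) − 1/(79.98) = 0.04126, so d_i2 = 24.2 cm.
The final image is real, 24.2 cm to the right of lens 2 (overall magnification ≈ -0.046).

24.2 cm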